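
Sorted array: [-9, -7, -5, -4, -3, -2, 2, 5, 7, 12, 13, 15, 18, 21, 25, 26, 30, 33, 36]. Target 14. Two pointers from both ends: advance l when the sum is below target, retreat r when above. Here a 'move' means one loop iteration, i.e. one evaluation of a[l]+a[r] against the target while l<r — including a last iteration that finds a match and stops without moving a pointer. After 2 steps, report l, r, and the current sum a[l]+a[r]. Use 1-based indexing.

l=1, r=17, sum=21

l=1 r=19: -9+36=27 >14, r--
l=1 r=18: -9+33=24 >14, r--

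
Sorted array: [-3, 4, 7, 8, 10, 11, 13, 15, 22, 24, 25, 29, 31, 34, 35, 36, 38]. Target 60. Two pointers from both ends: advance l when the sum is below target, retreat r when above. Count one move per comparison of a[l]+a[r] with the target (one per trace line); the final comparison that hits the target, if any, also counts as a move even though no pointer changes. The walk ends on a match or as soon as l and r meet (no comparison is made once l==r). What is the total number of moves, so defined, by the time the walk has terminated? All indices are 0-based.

9 moves

[0,16] -3+38=35 <60 → l++
[1,16] 4+38=42 <60 → l++
[2,16] 7+38=45 <60 → l++
[3,16] 8+38=46 <60 → l++
[4,16] 10+38=48 <60 → l++
[5,16] 11+38=49 <60 → l++
[6,16] 13+38=51 <60 → l++
[7,16] 15+38=53 <60 → l++
[8,16] 22+38=60 → found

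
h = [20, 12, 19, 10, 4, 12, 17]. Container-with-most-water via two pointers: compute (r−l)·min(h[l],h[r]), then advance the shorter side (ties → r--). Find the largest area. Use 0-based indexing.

[0,6] min(20,17)*6=102 best=102 * → r--
[0,5] min(20,12)*5=60 best=102 → r--
[0,4] min(20,4)*4=16 best=102 → r--
[0,3] min(20,10)*3=30 best=102 → r--
[0,2] min(20,19)*2=38 best=102 → r--
[0,1] min(20,12)*1=12 best=102 → r--

max area = 102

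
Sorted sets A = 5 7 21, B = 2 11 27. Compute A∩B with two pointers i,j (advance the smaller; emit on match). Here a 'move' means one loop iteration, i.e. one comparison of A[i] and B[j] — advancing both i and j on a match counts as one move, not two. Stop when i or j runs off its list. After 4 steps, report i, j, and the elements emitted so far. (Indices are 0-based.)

i=0 j=0: 5>2, j++
i=0 j=1: 5<11, i++
i=1 j=1: 7<11, i++
i=2 j=1: 21>11, j++

i=2, j=2, emitted=[]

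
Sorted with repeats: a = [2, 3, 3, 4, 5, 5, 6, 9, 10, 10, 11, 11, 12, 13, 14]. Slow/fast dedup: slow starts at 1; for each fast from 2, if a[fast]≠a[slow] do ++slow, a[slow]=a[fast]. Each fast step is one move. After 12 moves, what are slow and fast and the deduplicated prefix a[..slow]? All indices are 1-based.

(s=1,f=2) a[fast]=3≠a[slow]=2 write a[2]=3 → slow++,fast++
(s=2,f=3) a[fast]=3=a[slow] dup → fast++
(s=2,f=4) a[fast]=4≠a[slow]=3 write a[3]=4 → slow++,fast++
(s=3,f=5) a[fast]=5≠a[slow]=4 write a[4]=5 → slow++,fast++
(s=4,f=6) a[fast]=5=a[slow] dup → fast++
(s=4,f=7) a[fast]=6≠a[slow]=5 write a[5]=6 → slow++,fast++
(s=5,f=8) a[fast]=9≠a[slow]=6 write a[6]=9 → slow++,fast++
(s=6,f=9) a[fast]=10≠a[slow]=9 write a[7]=10 → slow++,fast++
(s=7,f=10) a[fast]=10=a[slow] dup → fast++
(s=7,f=11) a[fast]=11≠a[slow]=10 write a[8]=11 → slow++,fast++
(s=8,f=12) a[fast]=11=a[slow] dup → fast++
(s=8,f=13) a[fast]=12≠a[slow]=11 write a[9]=12 → slow++,fast++

slow=9, fast=14, prefix=[2, 3, 4, 5, 6, 9, 10, 11, 12]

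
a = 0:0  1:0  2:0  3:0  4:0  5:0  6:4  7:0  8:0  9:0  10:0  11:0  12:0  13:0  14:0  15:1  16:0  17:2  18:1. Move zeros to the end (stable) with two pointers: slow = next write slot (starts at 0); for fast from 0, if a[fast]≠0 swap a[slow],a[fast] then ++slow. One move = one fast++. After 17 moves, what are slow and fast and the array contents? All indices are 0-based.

slow=2, fast=17, a=[4, 1, 0, 0, 0, 0, 0, 0, 0, 0, 0, 0, 0, 0, 0, 0, 0, 2, 1]

slow=0 fast=0: a[fast]=0, fast++
slow=0 fast=1: a[fast]=0, fast++
slow=0 fast=2: a[fast]=0, fast++
slow=0 fast=3: a[fast]=0, fast++
slow=0 fast=4: a[fast]=0, fast++
slow=0 fast=5: a[fast]=0, fast++
slow=0 fast=6: a[fast]=4≠0 swap→a[0]=4, slow++,fast++
slow=1 fast=7: a[fast]=0, fast++
slow=1 fast=8: a[fast]=0, fast++
slow=1 fast=9: a[fast]=0, fast++
slow=1 fast=10: a[fast]=0, fast++
slow=1 fast=11: a[fast]=0, fast++
slow=1 fast=12: a[fast]=0, fast++
slow=1 fast=13: a[fast]=0, fast++
slow=1 fast=14: a[fast]=0, fast++
slow=1 fast=15: a[fast]=1≠0 swap→a[1]=1, slow++,fast++
slow=2 fast=16: a[fast]=0, fast++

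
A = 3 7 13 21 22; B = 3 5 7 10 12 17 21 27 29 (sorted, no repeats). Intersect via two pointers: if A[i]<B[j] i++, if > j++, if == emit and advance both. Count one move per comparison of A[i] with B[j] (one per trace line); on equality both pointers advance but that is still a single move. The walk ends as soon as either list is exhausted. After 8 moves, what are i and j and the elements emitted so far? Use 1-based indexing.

i=5, j=8, emitted=[3, 7, 21]

i=1 j=1: 3==3 emit, i++,j++
i=2 j=2: 7>5, j++
i=2 j=3: 7==7 emit, i++,j++
i=3 j=4: 13>10, j++
i=3 j=5: 13>12, j++
i=3 j=6: 13<17, i++
i=4 j=6: 21>17, j++
i=4 j=7: 21==21 emit, i++,j++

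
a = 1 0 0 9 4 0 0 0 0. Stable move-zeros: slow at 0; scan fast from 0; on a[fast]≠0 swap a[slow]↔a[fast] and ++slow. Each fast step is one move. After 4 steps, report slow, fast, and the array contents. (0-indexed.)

slow=2, fast=4, a=[1, 9, 0, 0, 4, 0, 0, 0, 0]

slow=0 fast=0: a[fast]=1≠0 swap→a[0]=1, slow++,fast++
slow=1 fast=1: a[fast]=0, fast++
slow=1 fast=2: a[fast]=0, fast++
slow=1 fast=3: a[fast]=9≠0 swap→a[1]=9, slow++,fast++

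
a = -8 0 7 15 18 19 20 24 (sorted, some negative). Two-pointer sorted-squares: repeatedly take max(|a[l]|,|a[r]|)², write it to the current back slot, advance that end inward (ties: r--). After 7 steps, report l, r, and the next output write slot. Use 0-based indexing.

l=1, r=1, next write slot=0

[0,7] |-8|<=|24| out[7]=576 → r--
[0,6] |-8|<=|20| out[6]=400 → r--
[0,5] |-8|<=|19| out[5]=361 → r--
[0,4] |-8|<=|18| out[4]=324 → r--
[0,3] |-8|<=|15| out[3]=225 → r--
[0,2] |-8|>|7| out[2]=64 → l++
[1,2] |0|<=|7| out[1]=49 → r--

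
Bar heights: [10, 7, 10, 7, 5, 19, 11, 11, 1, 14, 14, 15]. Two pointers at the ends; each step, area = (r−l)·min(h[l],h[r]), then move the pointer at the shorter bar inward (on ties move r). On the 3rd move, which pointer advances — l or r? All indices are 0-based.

[0,11] min(10,15)*11=110 best=110 * → l++
[1,11] min(7,15)*10=70 best=110 → l++
[2,11] min(10,15)*9=90 best=110 → l++

l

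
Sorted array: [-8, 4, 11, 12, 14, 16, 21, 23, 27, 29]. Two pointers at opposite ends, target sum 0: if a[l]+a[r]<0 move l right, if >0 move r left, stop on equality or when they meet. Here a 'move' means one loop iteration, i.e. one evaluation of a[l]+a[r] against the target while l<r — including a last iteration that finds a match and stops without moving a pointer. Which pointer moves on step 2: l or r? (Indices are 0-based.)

r

[0,9] -8+29=21 >0 → r--
[0,8] -8+27=19 >0 → r--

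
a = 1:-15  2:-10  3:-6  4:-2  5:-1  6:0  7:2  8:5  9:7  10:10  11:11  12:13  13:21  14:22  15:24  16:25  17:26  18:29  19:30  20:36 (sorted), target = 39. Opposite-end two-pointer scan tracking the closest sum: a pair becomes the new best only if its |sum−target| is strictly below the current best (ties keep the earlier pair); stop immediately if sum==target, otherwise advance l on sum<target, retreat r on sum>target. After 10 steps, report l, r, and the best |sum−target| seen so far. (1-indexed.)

l=1 r=20: -15+36=21 d=18 *, l++
l=2 r=20: -10+36=26 d=13 *, l++
l=3 r=20: -6+36=30 d=9 *, l++
l=4 r=20: -2+36=34 d=5 *, l++
l=5 r=20: -1+36=35 d=4 *, l++
l=6 r=20: 0+36=36 d=3 *, l++
l=7 r=20: 2+36=38 d=1 *, l++
l=8 r=20: 5+36=41 d=2, r--
l=8 r=19: 5+30=35 d=4, l++
l=9 r=19: 7+30=37 d=2, l++

l=10, r=19, best |Δ|=1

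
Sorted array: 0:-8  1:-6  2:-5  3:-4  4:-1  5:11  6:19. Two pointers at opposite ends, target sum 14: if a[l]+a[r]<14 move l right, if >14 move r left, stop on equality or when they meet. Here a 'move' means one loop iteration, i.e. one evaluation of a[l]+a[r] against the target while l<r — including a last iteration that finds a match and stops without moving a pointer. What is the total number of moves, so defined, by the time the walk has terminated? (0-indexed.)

l=0 r=6: -8+19=11 <14, l++
l=1 r=6: -6+19=13 <14, l++
l=2 r=6: -5+19=14, found

3 moves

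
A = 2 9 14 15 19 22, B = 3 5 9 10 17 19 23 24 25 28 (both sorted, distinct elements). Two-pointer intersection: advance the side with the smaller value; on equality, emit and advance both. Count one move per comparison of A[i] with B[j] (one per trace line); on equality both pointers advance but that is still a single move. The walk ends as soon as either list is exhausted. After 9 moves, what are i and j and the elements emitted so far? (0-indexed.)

i=0 j=0: 2<3, i++
i=1 j=0: 9>3, j++
i=1 j=1: 9>5, j++
i=1 j=2: 9==9 emit, i++,j++
i=2 j=3: 14>10, j++
i=2 j=4: 14<17, i++
i=3 j=4: 15<17, i++
i=4 j=4: 19>17, j++
i=4 j=5: 19==19 emit, i++,j++

i=5, j=6, emitted=[9, 19]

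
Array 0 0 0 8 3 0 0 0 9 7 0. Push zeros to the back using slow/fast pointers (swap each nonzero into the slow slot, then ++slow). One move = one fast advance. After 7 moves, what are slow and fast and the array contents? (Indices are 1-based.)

slow=3, fast=8, a=[8, 3, 0, 0, 0, 0, 0, 0, 9, 7, 0]

slow=1 fast=1: a[fast]=0, fast++
slow=1 fast=2: a[fast]=0, fast++
slow=1 fast=3: a[fast]=0, fast++
slow=1 fast=4: a[fast]=8≠0 swap→a[1]=8, slow++,fast++
slow=2 fast=5: a[fast]=3≠0 swap→a[2]=3, slow++,fast++
slow=3 fast=6: a[fast]=0, fast++
slow=3 fast=7: a[fast]=0, fast++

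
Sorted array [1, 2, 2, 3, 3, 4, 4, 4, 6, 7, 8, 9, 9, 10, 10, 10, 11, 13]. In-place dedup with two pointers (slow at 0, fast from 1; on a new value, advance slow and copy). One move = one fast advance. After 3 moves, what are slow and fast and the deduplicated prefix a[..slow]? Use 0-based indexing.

slow=2, fast=4, prefix=[1, 2, 3]

slow=0 fast=1: a[fast]=2≠a[slow]=1 write a[1]=2, slow++,fast++
slow=1 fast=2: a[fast]=2=a[slow] dup, fast++
slow=1 fast=3: a[fast]=3≠a[slow]=2 write a[2]=3, slow++,fast++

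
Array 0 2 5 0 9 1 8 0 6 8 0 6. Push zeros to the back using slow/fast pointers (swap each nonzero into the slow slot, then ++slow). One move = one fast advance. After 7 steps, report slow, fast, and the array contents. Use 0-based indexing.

slow=5, fast=7, a=[2, 5, 9, 1, 8, 0, 0, 0, 6, 8, 0, 6]

(s=0,f=0) a[fast]=0 → fast++
(s=0,f=1) a[fast]=2≠0 swap→a[0]=2 → slow++,fast++
(s=1,f=2) a[fast]=5≠0 swap→a[1]=5 → slow++,fast++
(s=2,f=3) a[fast]=0 → fast++
(s=2,f=4) a[fast]=9≠0 swap→a[2]=9 → slow++,fast++
(s=3,f=5) a[fast]=1≠0 swap→a[3]=1 → slow++,fast++
(s=4,f=6) a[fast]=8≠0 swap→a[4]=8 → slow++,fast++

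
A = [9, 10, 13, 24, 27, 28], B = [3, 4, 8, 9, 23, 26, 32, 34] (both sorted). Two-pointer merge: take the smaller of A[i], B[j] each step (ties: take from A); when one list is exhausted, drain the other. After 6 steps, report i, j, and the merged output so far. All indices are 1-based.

i=3, j=5, merged so far=[3, 4, 8, 9, 9, 10]

[i=1,j=1] A[i]=9>B[j]=3 take 3 → j++
[i=1,j=2] A[i]=9>B[j]=4 take 4 → j++
[i=1,j=3] A[i]=9>B[j]=8 take 8 → j++
[i=1,j=4] A[i]=9<=B[j]=9 take 9 → i++
[i=2,j=4] A[i]=10>B[j]=9 take 9 → j++
[i=2,j=5] A[i]=10<=B[j]=23 take 10 → i++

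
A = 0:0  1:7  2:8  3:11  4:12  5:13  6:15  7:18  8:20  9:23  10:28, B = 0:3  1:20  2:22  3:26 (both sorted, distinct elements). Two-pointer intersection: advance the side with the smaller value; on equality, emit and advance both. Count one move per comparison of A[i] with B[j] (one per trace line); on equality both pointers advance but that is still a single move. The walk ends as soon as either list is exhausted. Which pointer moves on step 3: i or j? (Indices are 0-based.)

i

i=0 j=0: 0<3, i++
i=1 j=0: 7>3, j++
i=1 j=1: 7<20, i++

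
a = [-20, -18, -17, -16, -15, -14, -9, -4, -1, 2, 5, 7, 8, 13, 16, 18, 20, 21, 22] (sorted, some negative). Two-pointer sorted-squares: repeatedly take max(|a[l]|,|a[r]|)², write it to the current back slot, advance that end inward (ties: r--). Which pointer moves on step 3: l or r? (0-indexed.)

r

l=0 r=18: |-20|<=|22| out[18]=484, r--
l=0 r=17: |-20|<=|21| out[17]=441, r--
l=0 r=16: |-20|<=|20| out[16]=400, r--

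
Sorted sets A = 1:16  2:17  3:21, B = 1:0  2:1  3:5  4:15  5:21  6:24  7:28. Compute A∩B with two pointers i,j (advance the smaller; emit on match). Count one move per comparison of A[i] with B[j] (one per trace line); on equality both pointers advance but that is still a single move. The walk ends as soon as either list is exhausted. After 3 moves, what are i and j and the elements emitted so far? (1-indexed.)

[i=1,j=1] 16>0 → j++
[i=1,j=2] 16>1 → j++
[i=1,j=3] 16>5 → j++

i=1, j=4, emitted=[]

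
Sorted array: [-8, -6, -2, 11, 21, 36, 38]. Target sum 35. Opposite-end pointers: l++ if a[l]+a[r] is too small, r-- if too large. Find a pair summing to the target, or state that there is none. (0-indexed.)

no pair

l=0 r=6: -8+38=30 <35, l++
l=1 r=6: -6+38=32 <35, l++
l=2 r=6: -2+38=36 >35, r--
l=2 r=5: -2+36=34 <35, l++
l=3 r=5: 11+36=47 >35, r--
l=3 r=4: 11+21=32 <35, l++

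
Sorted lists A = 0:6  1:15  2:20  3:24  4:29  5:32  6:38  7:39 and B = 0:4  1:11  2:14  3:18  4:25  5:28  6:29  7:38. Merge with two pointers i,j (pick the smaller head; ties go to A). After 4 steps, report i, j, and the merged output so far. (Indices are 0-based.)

[i=0,j=0] A[i]=6>B[j]=4 take 4 → j++
[i=0,j=1] A[i]=6<=B[j]=11 take 6 → i++
[i=1,j=1] A[i]=15>B[j]=11 take 11 → j++
[i=1,j=2] A[i]=15>B[j]=14 take 14 → j++

i=1, j=3, merged so far=[4, 6, 11, 14]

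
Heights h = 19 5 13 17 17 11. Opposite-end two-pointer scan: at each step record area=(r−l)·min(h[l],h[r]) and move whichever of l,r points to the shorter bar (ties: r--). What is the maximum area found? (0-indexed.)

max area = 68

l=0 r=5: min(19,11)*5=55 best=55 *, r--
l=0 r=4: min(19,17)*4=68 best=68 *, r--
l=0 r=3: min(19,17)*3=51 best=68, r--
l=0 r=2: min(19,13)*2=26 best=68, r--
l=0 r=1: min(19,5)*1=5 best=68, r--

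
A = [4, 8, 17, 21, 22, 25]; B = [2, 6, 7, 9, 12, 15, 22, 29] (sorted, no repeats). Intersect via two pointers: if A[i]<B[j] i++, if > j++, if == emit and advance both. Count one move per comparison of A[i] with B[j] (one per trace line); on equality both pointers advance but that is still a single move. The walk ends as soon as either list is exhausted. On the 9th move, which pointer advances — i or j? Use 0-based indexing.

[i=0,j=0] 4>2 → j++
[i=0,j=1] 4<6 → i++
[i=1,j=1] 8>6 → j++
[i=1,j=2] 8>7 → j++
[i=1,j=3] 8<9 → i++
[i=2,j=3] 17>9 → j++
[i=2,j=4] 17>12 → j++
[i=2,j=5] 17>15 → j++
[i=2,j=6] 17<22 → i++

i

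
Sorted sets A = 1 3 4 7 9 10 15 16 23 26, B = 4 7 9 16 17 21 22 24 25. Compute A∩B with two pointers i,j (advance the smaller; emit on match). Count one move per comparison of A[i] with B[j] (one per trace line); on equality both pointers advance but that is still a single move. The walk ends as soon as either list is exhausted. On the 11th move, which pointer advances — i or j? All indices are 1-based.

i=1 j=1: 1<4, i++
i=2 j=1: 3<4, i++
i=3 j=1: 4==4 emit, i++,j++
i=4 j=2: 7==7 emit, i++,j++
i=5 j=3: 9==9 emit, i++,j++
i=6 j=4: 10<16, i++
i=7 j=4: 15<16, i++
i=8 j=4: 16==16 emit, i++,j++
i=9 j=5: 23>17, j++
i=9 j=6: 23>21, j++
i=9 j=7: 23>22, j++

j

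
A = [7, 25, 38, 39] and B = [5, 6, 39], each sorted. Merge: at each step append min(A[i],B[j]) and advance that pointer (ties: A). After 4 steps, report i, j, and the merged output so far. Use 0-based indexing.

[i=0,j=0] A[i]=7>B[j]=5 take 5 → j++
[i=0,j=1] A[i]=7>B[j]=6 take 6 → j++
[i=0,j=2] A[i]=7<=B[j]=39 take 7 → i++
[i=1,j=2] A[i]=25<=B[j]=39 take 25 → i++

i=2, j=2, merged so far=[5, 6, 7, 25]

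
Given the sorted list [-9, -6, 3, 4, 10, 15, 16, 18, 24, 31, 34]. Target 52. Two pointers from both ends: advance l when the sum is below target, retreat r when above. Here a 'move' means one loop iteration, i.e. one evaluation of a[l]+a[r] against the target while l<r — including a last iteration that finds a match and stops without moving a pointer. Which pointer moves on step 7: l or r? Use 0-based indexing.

l

l=0 r=10: -9+34=25 <52, l++
l=1 r=10: -6+34=28 <52, l++
l=2 r=10: 3+34=37 <52, l++
l=3 r=10: 4+34=38 <52, l++
l=4 r=10: 10+34=44 <52, l++
l=5 r=10: 15+34=49 <52, l++
l=6 r=10: 16+34=50 <52, l++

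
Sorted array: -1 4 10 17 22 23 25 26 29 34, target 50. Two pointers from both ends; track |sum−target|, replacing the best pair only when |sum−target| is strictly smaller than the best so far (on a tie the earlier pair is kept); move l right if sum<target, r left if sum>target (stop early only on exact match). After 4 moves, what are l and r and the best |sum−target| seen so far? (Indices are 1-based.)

l=4, r=9, best |Δ|=1

l=1 r=10: -1+34=33 d=17 *, l++
l=2 r=10: 4+34=38 d=12 *, l++
l=3 r=10: 10+34=44 d=6 *, l++
l=4 r=10: 17+34=51 d=1 *, r--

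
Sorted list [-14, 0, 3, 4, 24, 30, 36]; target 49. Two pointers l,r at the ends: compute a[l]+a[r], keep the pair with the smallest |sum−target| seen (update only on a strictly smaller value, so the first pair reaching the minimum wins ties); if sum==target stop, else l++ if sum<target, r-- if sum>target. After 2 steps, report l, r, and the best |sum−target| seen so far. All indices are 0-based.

l=2, r=6, best |Δ|=13

l=0 r=6: -14+36=22 d=27 *, l++
l=1 r=6: 0+36=36 d=13 *, l++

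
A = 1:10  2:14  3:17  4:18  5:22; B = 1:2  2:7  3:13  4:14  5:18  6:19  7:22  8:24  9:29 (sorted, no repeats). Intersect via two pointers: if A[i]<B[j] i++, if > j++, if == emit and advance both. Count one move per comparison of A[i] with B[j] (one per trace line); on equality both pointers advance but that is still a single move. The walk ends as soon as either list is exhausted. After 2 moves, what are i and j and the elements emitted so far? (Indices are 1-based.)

i=1 j=1: 10>2, j++
i=1 j=2: 10>7, j++

i=1, j=3, emitted=[]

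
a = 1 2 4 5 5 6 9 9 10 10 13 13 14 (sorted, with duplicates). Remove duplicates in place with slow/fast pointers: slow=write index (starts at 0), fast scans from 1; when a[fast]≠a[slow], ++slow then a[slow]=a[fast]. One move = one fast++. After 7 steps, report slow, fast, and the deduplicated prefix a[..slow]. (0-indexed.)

slow=5, fast=8, prefix=[1, 2, 4, 5, 6, 9]

(s=0,f=1) a[fast]=2≠a[slow]=1 write a[1]=2 → slow++,fast++
(s=1,f=2) a[fast]=4≠a[slow]=2 write a[2]=4 → slow++,fast++
(s=2,f=3) a[fast]=5≠a[slow]=4 write a[3]=5 → slow++,fast++
(s=3,f=4) a[fast]=5=a[slow] dup → fast++
(s=3,f=5) a[fast]=6≠a[slow]=5 write a[4]=6 → slow++,fast++
(s=4,f=6) a[fast]=9≠a[slow]=6 write a[5]=9 → slow++,fast++
(s=5,f=7) a[fast]=9=a[slow] dup → fast++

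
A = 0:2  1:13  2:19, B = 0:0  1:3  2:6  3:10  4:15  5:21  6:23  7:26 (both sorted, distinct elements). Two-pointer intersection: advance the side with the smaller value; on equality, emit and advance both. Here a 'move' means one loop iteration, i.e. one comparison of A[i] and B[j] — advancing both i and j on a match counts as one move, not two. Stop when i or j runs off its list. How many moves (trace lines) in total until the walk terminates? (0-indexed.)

8 moves

i=0 j=0: 2>0, j++
i=0 j=1: 2<3, i++
i=1 j=1: 13>3, j++
i=1 j=2: 13>6, j++
i=1 j=3: 13>10, j++
i=1 j=4: 13<15, i++
i=2 j=4: 19>15, j++
i=2 j=5: 19<21, i++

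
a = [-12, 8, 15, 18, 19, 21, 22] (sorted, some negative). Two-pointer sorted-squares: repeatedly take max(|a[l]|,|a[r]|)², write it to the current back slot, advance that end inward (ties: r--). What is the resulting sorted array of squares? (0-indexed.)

[64, 144, 225, 324, 361, 441, 484]

[0,6] |-12|<=|22| out[6]=484 → r--
[0,5] |-12|<=|21| out[5]=441 → r--
[0,4] |-12|<=|19| out[4]=361 → r--
[0,3] |-12|<=|18| out[3]=324 → r--
[0,2] |-12|<=|15| out[2]=225 → r--
[0,1] |-12|>|8| out[1]=144 → l++
[1,1] |8|<=|8| out[0]=64 → r--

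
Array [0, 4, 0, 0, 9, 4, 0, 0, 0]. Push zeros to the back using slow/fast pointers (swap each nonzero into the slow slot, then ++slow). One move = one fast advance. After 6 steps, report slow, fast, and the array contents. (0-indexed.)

slow=3, fast=6, a=[4, 9, 4, 0, 0, 0, 0, 0, 0]

(s=0,f=0) a[fast]=0 → fast++
(s=0,f=1) a[fast]=4≠0 swap→a[0]=4 → slow++,fast++
(s=1,f=2) a[fast]=0 → fast++
(s=1,f=3) a[fast]=0 → fast++
(s=1,f=4) a[fast]=9≠0 swap→a[1]=9 → slow++,fast++
(s=2,f=5) a[fast]=4≠0 swap→a[2]=4 → slow++,fast++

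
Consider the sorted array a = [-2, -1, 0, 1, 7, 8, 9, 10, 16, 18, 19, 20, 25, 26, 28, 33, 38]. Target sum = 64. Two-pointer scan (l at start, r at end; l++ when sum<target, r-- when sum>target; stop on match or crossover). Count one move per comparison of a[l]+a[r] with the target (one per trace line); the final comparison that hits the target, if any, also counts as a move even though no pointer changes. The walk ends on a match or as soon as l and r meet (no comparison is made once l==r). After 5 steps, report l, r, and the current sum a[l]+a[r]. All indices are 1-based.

l=6, r=17, sum=46

[1,17] -2+38=36 <64 → l++
[2,17] -1+38=37 <64 → l++
[3,17] 0+38=38 <64 → l++
[4,17] 1+38=39 <64 → l++
[5,17] 7+38=45 <64 → l++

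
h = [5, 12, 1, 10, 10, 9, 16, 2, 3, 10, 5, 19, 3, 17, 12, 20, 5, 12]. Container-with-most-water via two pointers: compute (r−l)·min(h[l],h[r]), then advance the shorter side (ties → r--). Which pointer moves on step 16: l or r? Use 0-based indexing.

l

l=0 r=17: min(5,12)*17=85 best=85 *, l++
l=1 r=17: min(12,12)*16=192 best=192 *, r--
l=1 r=16: min(12,5)*15=75 best=192, r--
l=1 r=15: min(12,20)*14=168 best=192, l++
l=2 r=15: min(1,20)*13=13 best=192, l++
l=3 r=15: min(10,20)*12=120 best=192, l++
l=4 r=15: min(10,20)*11=110 best=192, l++
l=5 r=15: min(9,20)*10=90 best=192, l++
l=6 r=15: min(16,20)*9=144 best=192, l++
l=7 r=15: min(2,20)*8=16 best=192, l++
l=8 r=15: min(3,20)*7=21 best=192, l++
l=9 r=15: min(10,20)*6=60 best=192, l++
l=10 r=15: min(5,20)*5=25 best=192, l++
l=11 r=15: min(19,20)*4=76 best=192, l++
l=12 r=15: min(3,20)*3=9 best=192, l++
l=13 r=15: min(17,20)*2=34 best=192, l++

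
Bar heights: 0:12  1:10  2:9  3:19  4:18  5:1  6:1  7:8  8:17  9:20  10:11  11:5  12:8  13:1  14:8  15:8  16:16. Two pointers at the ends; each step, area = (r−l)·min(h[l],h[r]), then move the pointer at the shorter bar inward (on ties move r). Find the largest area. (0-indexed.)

l=0 r=16: min(12,16)*16=192 best=192 *, l++
l=1 r=16: min(10,16)*15=150 best=192, l++
l=2 r=16: min(9,16)*14=126 best=192, l++
l=3 r=16: min(19,16)*13=208 best=208 *, r--
l=3 r=15: min(19,8)*12=96 best=208, r--
l=3 r=14: min(19,8)*11=88 best=208, r--
l=3 r=13: min(19,1)*10=10 best=208, r--
l=3 r=12: min(19,8)*9=72 best=208, r--
l=3 r=11: min(19,5)*8=40 best=208, r--
l=3 r=10: min(19,11)*7=77 best=208, r--
l=3 r=9: min(19,20)*6=114 best=208, l++
l=4 r=9: min(18,20)*5=90 best=208, l++
l=5 r=9: min(1,20)*4=4 best=208, l++
l=6 r=9: min(1,20)*3=3 best=208, l++
l=7 r=9: min(8,20)*2=16 best=208, l++
l=8 r=9: min(17,20)*1=17 best=208, l++

max area = 208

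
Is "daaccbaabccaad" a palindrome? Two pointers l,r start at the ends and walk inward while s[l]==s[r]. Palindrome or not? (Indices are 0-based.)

palindrome

l=0 r=13: 'd'=='d', l++,r--
l=1 r=12: 'a'=='a', l++,r--
l=2 r=11: 'a'=='a', l++,r--
l=3 r=10: 'c'=='c', l++,r--
l=4 r=9: 'c'=='c', l++,r--
l=5 r=8: 'b'=='b', l++,r--
l=6 r=7: 'a'=='a', l++,r--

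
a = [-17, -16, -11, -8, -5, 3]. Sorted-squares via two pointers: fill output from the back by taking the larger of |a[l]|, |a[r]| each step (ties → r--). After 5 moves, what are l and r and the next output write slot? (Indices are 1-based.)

[1,6] |-17|>|3| out[6]=289 → l++
[2,6] |-16|>|3| out[5]=256 → l++
[3,6] |-11|>|3| out[4]=121 → l++
[4,6] |-8|>|3| out[3]=64 → l++
[5,6] |-5|>|3| out[2]=25 → l++

l=6, r=6, next write slot=1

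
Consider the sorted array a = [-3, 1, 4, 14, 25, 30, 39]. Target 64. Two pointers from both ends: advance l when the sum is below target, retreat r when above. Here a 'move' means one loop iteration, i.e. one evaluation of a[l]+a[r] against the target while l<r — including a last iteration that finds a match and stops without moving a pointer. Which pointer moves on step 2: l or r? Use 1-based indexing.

[1,7] -3+39=36 <64 → l++
[2,7] 1+39=40 <64 → l++

l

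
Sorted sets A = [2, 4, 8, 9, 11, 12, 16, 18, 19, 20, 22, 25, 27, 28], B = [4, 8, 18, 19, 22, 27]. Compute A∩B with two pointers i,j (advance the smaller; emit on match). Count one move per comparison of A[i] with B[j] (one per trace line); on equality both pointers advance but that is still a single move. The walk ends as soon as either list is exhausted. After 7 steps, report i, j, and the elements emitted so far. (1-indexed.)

[i=1,j=1] 2<4 → i++
[i=2,j=1] 4==4 emit → i++,j++
[i=3,j=2] 8==8 emit → i++,j++
[i=4,j=3] 9<18 → i++
[i=5,j=3] 11<18 → i++
[i=6,j=3] 12<18 → i++
[i=7,j=3] 16<18 → i++

i=8, j=3, emitted=[4, 8]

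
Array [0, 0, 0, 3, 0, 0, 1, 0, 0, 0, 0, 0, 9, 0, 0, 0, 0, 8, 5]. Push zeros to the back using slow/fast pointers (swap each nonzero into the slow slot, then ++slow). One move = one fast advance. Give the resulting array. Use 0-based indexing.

[3, 1, 9, 8, 5, 0, 0, 0, 0, 0, 0, 0, 0, 0, 0, 0, 0, 0, 0]

(s=0,f=0) a[fast]=0 → fast++
(s=0,f=1) a[fast]=0 → fast++
(s=0,f=2) a[fast]=0 → fast++
(s=0,f=3) a[fast]=3≠0 swap→a[0]=3 → slow++,fast++
(s=1,f=4) a[fast]=0 → fast++
(s=1,f=5) a[fast]=0 → fast++
(s=1,f=6) a[fast]=1≠0 swap→a[1]=1 → slow++,fast++
(s=2,f=7) a[fast]=0 → fast++
(s=2,f=8) a[fast]=0 → fast++
(s=2,f=9) a[fast]=0 → fast++
(s=2,f=10) a[fast]=0 → fast++
(s=2,f=11) a[fast]=0 → fast++
(s=2,f=12) a[fast]=9≠0 swap→a[2]=9 → slow++,fast++
(s=3,f=13) a[fast]=0 → fast++
(s=3,f=14) a[fast]=0 → fast++
(s=3,f=15) a[fast]=0 → fast++
(s=3,f=16) a[fast]=0 → fast++
(s=3,f=17) a[fast]=8≠0 swap→a[3]=8 → slow++,fast++
(s=4,f=18) a[fast]=5≠0 swap→a[4]=5 → slow++,fast++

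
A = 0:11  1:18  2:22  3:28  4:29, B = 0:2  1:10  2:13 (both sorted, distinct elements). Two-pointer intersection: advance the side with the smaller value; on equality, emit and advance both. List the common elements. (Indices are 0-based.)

intersection = []

i=0 j=0: 11>2, j++
i=0 j=1: 11>10, j++
i=0 j=2: 11<13, i++
i=1 j=2: 18>13, j++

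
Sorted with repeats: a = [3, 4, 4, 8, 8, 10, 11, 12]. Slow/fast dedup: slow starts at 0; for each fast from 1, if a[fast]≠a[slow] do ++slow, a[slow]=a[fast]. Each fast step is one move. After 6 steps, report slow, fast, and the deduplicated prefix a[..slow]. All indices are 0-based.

slow=4, fast=7, prefix=[3, 4, 8, 10, 11]

slow=0 fast=1: a[fast]=4≠a[slow]=3 write a[1]=4, slow++,fast++
slow=1 fast=2: a[fast]=4=a[slow] dup, fast++
slow=1 fast=3: a[fast]=8≠a[slow]=4 write a[2]=8, slow++,fast++
slow=2 fast=4: a[fast]=8=a[slow] dup, fast++
slow=2 fast=5: a[fast]=10≠a[slow]=8 write a[3]=10, slow++,fast++
slow=3 fast=6: a[fast]=11≠a[slow]=10 write a[4]=11, slow++,fast++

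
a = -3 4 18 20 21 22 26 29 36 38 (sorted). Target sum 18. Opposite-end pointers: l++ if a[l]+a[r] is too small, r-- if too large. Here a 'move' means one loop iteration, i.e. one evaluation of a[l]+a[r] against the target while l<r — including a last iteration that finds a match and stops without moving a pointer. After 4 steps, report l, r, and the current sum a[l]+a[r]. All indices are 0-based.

[0,9] -3+38=35 >18 → r--
[0,8] -3+36=33 >18 → r--
[0,7] -3+29=26 >18 → r--
[0,6] -3+26=23 >18 → r--

l=0, r=5, sum=19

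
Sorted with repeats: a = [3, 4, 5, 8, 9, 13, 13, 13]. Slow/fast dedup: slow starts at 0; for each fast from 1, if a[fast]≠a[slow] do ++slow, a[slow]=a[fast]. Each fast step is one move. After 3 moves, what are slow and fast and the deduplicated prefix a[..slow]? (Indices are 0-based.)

slow=0 fast=1: a[fast]=4≠a[slow]=3 write a[1]=4, slow++,fast++
slow=1 fast=2: a[fast]=5≠a[slow]=4 write a[2]=5, slow++,fast++
slow=2 fast=3: a[fast]=8≠a[slow]=5 write a[3]=8, slow++,fast++

slow=3, fast=4, prefix=[3, 4, 5, 8]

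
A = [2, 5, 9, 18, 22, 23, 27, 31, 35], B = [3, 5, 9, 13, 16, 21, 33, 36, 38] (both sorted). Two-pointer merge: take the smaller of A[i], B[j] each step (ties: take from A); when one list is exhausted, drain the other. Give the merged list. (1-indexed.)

[2, 3, 5, 5, 9, 9, 13, 16, 18, 21, 22, 23, 27, 31, 33, 35, 36, 38]

i=1 j=1: A[i]=2<=B[j]=3 take 2, i++
i=2 j=1: A[i]=5>B[j]=3 take 3, j++
i=2 j=2: A[i]=5<=B[j]=5 take 5, i++
i=3 j=2: A[i]=9>B[j]=5 take 5, j++
i=3 j=3: A[i]=9<=B[j]=9 take 9, i++
i=4 j=3: A[i]=18>B[j]=9 take 9, j++
i=4 j=4: A[i]=18>B[j]=13 take 13, j++
i=4 j=5: A[i]=18>B[j]=16 take 16, j++
i=4 j=6: A[i]=18<=B[j]=21 take 18, i++
i=5 j=6: A[i]=22>B[j]=21 take 21, j++
i=5 j=7: A[i]=22<=B[j]=33 take 22, i++
i=6 j=7: A[i]=23<=B[j]=33 take 23, i++
i=7 j=7: A[i]=27<=B[j]=33 take 27, i++
i=8 j=7: A[i]=31<=B[j]=33 take 31, i++
i=9 j=7: A[i]=35>B[j]=33 take 33, j++
i=9 j=8: A[i]=35<=B[j]=36 take 35, i++
i=10 j=8: A done, take B[j]=36, j++
i=10 j=9: A done, take B[j]=38, j++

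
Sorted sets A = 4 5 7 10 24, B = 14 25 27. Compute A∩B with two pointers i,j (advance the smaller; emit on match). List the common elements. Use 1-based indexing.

[i=1,j=1] 4<14 → i++
[i=2,j=1] 5<14 → i++
[i=3,j=1] 7<14 → i++
[i=4,j=1] 10<14 → i++
[i=5,j=1] 24>14 → j++
[i=5,j=2] 24<25 → i++

intersection = []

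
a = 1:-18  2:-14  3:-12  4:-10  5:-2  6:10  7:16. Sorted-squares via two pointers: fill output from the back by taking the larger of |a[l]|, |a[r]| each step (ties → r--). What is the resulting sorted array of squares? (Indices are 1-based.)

[4, 100, 100, 144, 196, 256, 324]

l=1 r=7: |-18|>|16| out[7]=324, l++
l=2 r=7: |-14|<=|16| out[6]=256, r--
l=2 r=6: |-14|>|10| out[5]=196, l++
l=3 r=6: |-12|>|10| out[4]=144, l++
l=4 r=6: |-10|<=|10| out[3]=100, r--
l=4 r=5: |-10|>|-2| out[2]=100, l++
l=5 r=5: |-2|<=|-2| out[1]=4, r--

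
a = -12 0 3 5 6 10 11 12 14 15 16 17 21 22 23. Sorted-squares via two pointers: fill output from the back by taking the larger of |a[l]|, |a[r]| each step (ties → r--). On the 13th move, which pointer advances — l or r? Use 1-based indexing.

l=1 r=15: |-12|<=|23| out[15]=529, r--
l=1 r=14: |-12|<=|22| out[14]=484, r--
l=1 r=13: |-12|<=|21| out[13]=441, r--
l=1 r=12: |-12|<=|17| out[12]=289, r--
l=1 r=11: |-12|<=|16| out[11]=256, r--
l=1 r=10: |-12|<=|15| out[10]=225, r--
l=1 r=9: |-12|<=|14| out[9]=196, r--
l=1 r=8: |-12|<=|12| out[8]=144, r--
l=1 r=7: |-12|>|11| out[7]=144, l++
l=2 r=7: |0|<=|11| out[6]=121, r--
l=2 r=6: |0|<=|10| out[5]=100, r--
l=2 r=5: |0|<=|6| out[4]=36, r--
l=2 r=4: |0|<=|5| out[3]=25, r--

r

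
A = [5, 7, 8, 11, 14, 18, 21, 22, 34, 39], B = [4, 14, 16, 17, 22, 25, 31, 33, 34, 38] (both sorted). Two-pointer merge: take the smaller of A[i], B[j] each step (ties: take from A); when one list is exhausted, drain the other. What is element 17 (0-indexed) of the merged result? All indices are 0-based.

i=0 j=0: A[i]=5>B[j]=4 take 4, j++
i=0 j=1: A[i]=5<=B[j]=14 take 5, i++
i=1 j=1: A[i]=7<=B[j]=14 take 7, i++
i=2 j=1: A[i]=8<=B[j]=14 take 8, i++
i=3 j=1: A[i]=11<=B[j]=14 take 11, i++
i=4 j=1: A[i]=14<=B[j]=14 take 14, i++
i=5 j=1: A[i]=18>B[j]=14 take 14, j++
i=5 j=2: A[i]=18>B[j]=16 take 16, j++
i=5 j=3: A[i]=18>B[j]=17 take 17, j++
i=5 j=4: A[i]=18<=B[j]=22 take 18, i++
i=6 j=4: A[i]=21<=B[j]=22 take 21, i++
i=7 j=4: A[i]=22<=B[j]=22 take 22, i++
i=8 j=4: A[i]=34>B[j]=22 take 22, j++
i=8 j=5: A[i]=34>B[j]=25 take 25, j++
i=8 j=6: A[i]=34>B[j]=31 take 31, j++
i=8 j=7: A[i]=34>B[j]=33 take 33, j++
i=8 j=8: A[i]=34<=B[j]=34 take 34, i++
i=9 j=8: A[i]=39>B[j]=34 take 34, j++
i=9 j=9: A[i]=39>B[j]=38 take 38, j++
i=9 j=10: B done, take A[i]=39, i++

merged[17] = 34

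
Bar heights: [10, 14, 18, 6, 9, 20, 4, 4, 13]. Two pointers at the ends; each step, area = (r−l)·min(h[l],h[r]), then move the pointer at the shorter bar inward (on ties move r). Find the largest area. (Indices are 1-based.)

l=1 r=9: min(10,13)*8=80 best=80 *, l++
l=2 r=9: min(14,13)*7=91 best=91 *, r--
l=2 r=8: min(14,4)*6=24 best=91, r--
l=2 r=7: min(14,4)*5=20 best=91, r--
l=2 r=6: min(14,20)*4=56 best=91, l++
l=3 r=6: min(18,20)*3=54 best=91, l++
l=4 r=6: min(6,20)*2=12 best=91, l++
l=5 r=6: min(9,20)*1=9 best=91, l++

max area = 91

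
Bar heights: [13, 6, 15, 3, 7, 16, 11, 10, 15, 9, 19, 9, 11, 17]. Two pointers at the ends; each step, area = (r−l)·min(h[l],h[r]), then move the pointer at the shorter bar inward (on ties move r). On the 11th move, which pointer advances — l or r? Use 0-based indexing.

l=0 r=13: min(13,17)*13=169 best=169 *, l++
l=1 r=13: min(6,17)*12=72 best=169, l++
l=2 r=13: min(15,17)*11=165 best=169, l++
l=3 r=13: min(3,17)*10=30 best=169, l++
l=4 r=13: min(7,17)*9=63 best=169, l++
l=5 r=13: min(16,17)*8=128 best=169, l++
l=6 r=13: min(11,17)*7=77 best=169, l++
l=7 r=13: min(10,17)*6=60 best=169, l++
l=8 r=13: min(15,17)*5=75 best=169, l++
l=9 r=13: min(9,17)*4=36 best=169, l++
l=10 r=13: min(19,17)*3=51 best=169, r--

r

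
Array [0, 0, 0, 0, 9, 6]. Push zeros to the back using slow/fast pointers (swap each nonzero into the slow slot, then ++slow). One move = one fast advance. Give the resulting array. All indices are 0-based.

[9, 6, 0, 0, 0, 0]

(s=0,f=0) a[fast]=0 → fast++
(s=0,f=1) a[fast]=0 → fast++
(s=0,f=2) a[fast]=0 → fast++
(s=0,f=3) a[fast]=0 → fast++
(s=0,f=4) a[fast]=9≠0 swap→a[0]=9 → slow++,fast++
(s=1,f=5) a[fast]=6≠0 swap→a[1]=6 → slow++,fast++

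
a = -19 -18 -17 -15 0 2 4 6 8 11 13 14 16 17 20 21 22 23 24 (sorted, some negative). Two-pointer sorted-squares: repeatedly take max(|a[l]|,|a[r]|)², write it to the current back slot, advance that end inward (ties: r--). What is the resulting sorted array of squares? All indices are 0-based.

[0, 4, 16, 36, 64, 121, 169, 196, 225, 256, 289, 289, 324, 361, 400, 441, 484, 529, 576]

[0,18] |-19|<=|24| out[18]=576 → r--
[0,17] |-19|<=|23| out[17]=529 → r--
[0,16] |-19|<=|22| out[16]=484 → r--
[0,15] |-19|<=|21| out[15]=441 → r--
[0,14] |-19|<=|20| out[14]=400 → r--
[0,13] |-19|>|17| out[13]=361 → l++
[1,13] |-18|>|17| out[12]=324 → l++
[2,13] |-17|<=|17| out[11]=289 → r--
[2,12] |-17|>|16| out[10]=289 → l++
[3,12] |-15|<=|16| out[9]=256 → r--
[3,11] |-15|>|14| out[8]=225 → l++
[4,11] |0|<=|14| out[7]=196 → r--
[4,10] |0|<=|13| out[6]=169 → r--
[4,9] |0|<=|11| out[5]=121 → r--
[4,8] |0|<=|8| out[4]=64 → r--
[4,7] |0|<=|6| out[3]=36 → r--
[4,6] |0|<=|4| out[2]=16 → r--
[4,5] |0|<=|2| out[1]=4 → r--
[4,4] |0|<=|0| out[0]=0 → r--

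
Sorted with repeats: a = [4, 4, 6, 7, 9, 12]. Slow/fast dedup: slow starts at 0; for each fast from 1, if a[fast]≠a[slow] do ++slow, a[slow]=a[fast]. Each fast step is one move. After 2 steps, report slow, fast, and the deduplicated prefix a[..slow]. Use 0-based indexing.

(s=0,f=1) a[fast]=4=a[slow] dup → fast++
(s=0,f=2) a[fast]=6≠a[slow]=4 write a[1]=6 → slow++,fast++

slow=1, fast=3, prefix=[4, 6]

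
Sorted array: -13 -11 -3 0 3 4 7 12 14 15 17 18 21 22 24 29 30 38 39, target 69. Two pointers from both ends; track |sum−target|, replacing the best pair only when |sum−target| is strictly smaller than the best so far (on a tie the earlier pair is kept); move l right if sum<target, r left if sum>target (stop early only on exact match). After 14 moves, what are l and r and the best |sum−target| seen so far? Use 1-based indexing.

l=15, r=19, best |Δ|=8

[1,19] -13+39=26 d=43 * → l++
[2,19] -11+39=28 d=41 * → l++
[3,19] -3+39=36 d=33 * → l++
[4,19] 0+39=39 d=30 * → l++
[5,19] 3+39=42 d=27 * → l++
[6,19] 4+39=43 d=26 * → l++
[7,19] 7+39=46 d=23 * → l++
[8,19] 12+39=51 d=18 * → l++
[9,19] 14+39=53 d=16 * → l++
[10,19] 15+39=54 d=15 * → l++
[11,19] 17+39=56 d=13 * → l++
[12,19] 18+39=57 d=12 * → l++
[13,19] 21+39=60 d=9 * → l++
[14,19] 22+39=61 d=8 * → l++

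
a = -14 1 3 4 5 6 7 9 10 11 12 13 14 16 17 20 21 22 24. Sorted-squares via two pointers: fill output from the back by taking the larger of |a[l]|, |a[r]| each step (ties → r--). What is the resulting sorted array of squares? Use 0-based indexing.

l=0 r=18: |-14|<=|24| out[18]=576, r--
l=0 r=17: |-14|<=|22| out[17]=484, r--
l=0 r=16: |-14|<=|21| out[16]=441, r--
l=0 r=15: |-14|<=|20| out[15]=400, r--
l=0 r=14: |-14|<=|17| out[14]=289, r--
l=0 r=13: |-14|<=|16| out[13]=256, r--
l=0 r=12: |-14|<=|14| out[12]=196, r--
l=0 r=11: |-14|>|13| out[11]=196, l++
l=1 r=11: |1|<=|13| out[10]=169, r--
l=1 r=10: |1|<=|12| out[9]=144, r--
l=1 r=9: |1|<=|11| out[8]=121, r--
l=1 r=8: |1|<=|10| out[7]=100, r--
l=1 r=7: |1|<=|9| out[6]=81, r--
l=1 r=6: |1|<=|7| out[5]=49, r--
l=1 r=5: |1|<=|6| out[4]=36, r--
l=1 r=4: |1|<=|5| out[3]=25, r--
l=1 r=3: |1|<=|4| out[2]=16, r--
l=1 r=2: |1|<=|3| out[1]=9, r--
l=1 r=1: |1|<=|1| out[0]=1, r--

[1, 9, 16, 25, 36, 49, 81, 100, 121, 144, 169, 196, 196, 256, 289, 400, 441, 484, 576]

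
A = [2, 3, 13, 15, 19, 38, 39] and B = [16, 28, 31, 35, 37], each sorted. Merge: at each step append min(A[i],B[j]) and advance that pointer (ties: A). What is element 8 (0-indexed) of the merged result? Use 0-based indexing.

[i=0,j=0] A[i]=2<=B[j]=16 take 2 → i++
[i=1,j=0] A[i]=3<=B[j]=16 take 3 → i++
[i=2,j=0] A[i]=13<=B[j]=16 take 13 → i++
[i=3,j=0] A[i]=15<=B[j]=16 take 15 → i++
[i=4,j=0] A[i]=19>B[j]=16 take 16 → j++
[i=4,j=1] A[i]=19<=B[j]=28 take 19 → i++
[i=5,j=1] A[i]=38>B[j]=28 take 28 → j++
[i=5,j=2] A[i]=38>B[j]=31 take 31 → j++
[i=5,j=3] A[i]=38>B[j]=35 take 35 → j++
[i=5,j=4] A[i]=38>B[j]=37 take 37 → j++
[i=5,j=5] B done, take A[i]=38 → i++
[i=6,j=5] B done, take A[i]=39 → i++

merged[8] = 35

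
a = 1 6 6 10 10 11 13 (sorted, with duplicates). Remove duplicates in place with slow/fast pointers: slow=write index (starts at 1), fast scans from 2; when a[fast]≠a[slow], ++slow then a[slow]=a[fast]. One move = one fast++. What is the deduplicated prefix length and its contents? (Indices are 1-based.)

slow=1 fast=2: a[fast]=6≠a[slow]=1 write a[2]=6, slow++,fast++
slow=2 fast=3: a[fast]=6=a[slow] dup, fast++
slow=2 fast=4: a[fast]=10≠a[slow]=6 write a[3]=10, slow++,fast++
slow=3 fast=5: a[fast]=10=a[slow] dup, fast++
slow=3 fast=6: a[fast]=11≠a[slow]=10 write a[4]=11, slow++,fast++
slow=4 fast=7: a[fast]=13≠a[slow]=11 write a[5]=13, slow++,fast++

length 5; prefix = [1, 6, 10, 11, 13]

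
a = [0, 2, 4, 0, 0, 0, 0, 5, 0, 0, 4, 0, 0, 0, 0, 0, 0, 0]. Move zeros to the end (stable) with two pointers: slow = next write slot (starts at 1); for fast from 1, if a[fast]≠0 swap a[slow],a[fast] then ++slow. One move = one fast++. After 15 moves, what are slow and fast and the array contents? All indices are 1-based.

slow=1 fast=1: a[fast]=0, fast++
slow=1 fast=2: a[fast]=2≠0 swap→a[1]=2, slow++,fast++
slow=2 fast=3: a[fast]=4≠0 swap→a[2]=4, slow++,fast++
slow=3 fast=4: a[fast]=0, fast++
slow=3 fast=5: a[fast]=0, fast++
slow=3 fast=6: a[fast]=0, fast++
slow=3 fast=7: a[fast]=0, fast++
slow=3 fast=8: a[fast]=5≠0 swap→a[3]=5, slow++,fast++
slow=4 fast=9: a[fast]=0, fast++
slow=4 fast=10: a[fast]=0, fast++
slow=4 fast=11: a[fast]=4≠0 swap→a[4]=4, slow++,fast++
slow=5 fast=12: a[fast]=0, fast++
slow=5 fast=13: a[fast]=0, fast++
slow=5 fast=14: a[fast]=0, fast++
slow=5 fast=15: a[fast]=0, fast++

slow=5, fast=16, a=[2, 4, 5, 4, 0, 0, 0, 0, 0, 0, 0, 0, 0, 0, 0, 0, 0, 0]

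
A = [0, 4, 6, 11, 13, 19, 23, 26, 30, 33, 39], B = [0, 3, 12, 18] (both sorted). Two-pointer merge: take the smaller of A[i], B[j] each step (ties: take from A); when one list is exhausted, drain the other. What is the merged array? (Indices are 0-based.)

[i=0,j=0] A[i]=0<=B[j]=0 take 0 → i++
[i=1,j=0] A[i]=4>B[j]=0 take 0 → j++
[i=1,j=1] A[i]=4>B[j]=3 take 3 → j++
[i=1,j=2] A[i]=4<=B[j]=12 take 4 → i++
[i=2,j=2] A[i]=6<=B[j]=12 take 6 → i++
[i=3,j=2] A[i]=11<=B[j]=12 take 11 → i++
[i=4,j=2] A[i]=13>B[j]=12 take 12 → j++
[i=4,j=3] A[i]=13<=B[j]=18 take 13 → i++
[i=5,j=3] A[i]=19>B[j]=18 take 18 → j++
[i=5,j=4] B done, take A[i]=19 → i++
[i=6,j=4] B done, take A[i]=23 → i++
[i=7,j=4] B done, take A[i]=26 → i++
[i=8,j=4] B done, take A[i]=30 → i++
[i=9,j=4] B done, take A[i]=33 → i++
[i=10,j=4] B done, take A[i]=39 → i++

[0, 0, 3, 4, 6, 11, 12, 13, 18, 19, 23, 26, 30, 33, 39]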